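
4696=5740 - 1044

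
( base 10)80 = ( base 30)2K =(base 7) 143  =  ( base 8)120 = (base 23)3B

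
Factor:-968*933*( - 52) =46963488= 2^5*3^1 * 11^2 * 13^1*311^1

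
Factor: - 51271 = -11^1*  59^1*79^1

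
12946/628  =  20 + 193/314 = 20.61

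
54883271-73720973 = -18837702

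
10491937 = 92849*113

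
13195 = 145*91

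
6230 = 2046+4184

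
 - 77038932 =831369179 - 908408111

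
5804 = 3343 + 2461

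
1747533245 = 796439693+951093552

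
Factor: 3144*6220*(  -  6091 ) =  - 119113646880 = - 2^5*3^1*5^1 *131^1*311^1*6091^1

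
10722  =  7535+3187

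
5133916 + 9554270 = 14688186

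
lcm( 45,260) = 2340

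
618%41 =3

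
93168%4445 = 4268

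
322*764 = 246008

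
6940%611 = 219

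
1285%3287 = 1285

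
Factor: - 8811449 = - 8811449^1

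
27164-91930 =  - 64766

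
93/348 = 31/116 =0.27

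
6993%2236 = 285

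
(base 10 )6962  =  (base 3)100112212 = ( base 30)7m2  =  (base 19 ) 1058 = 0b1101100110010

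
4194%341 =102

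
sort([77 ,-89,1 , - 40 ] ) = [ - 89,-40, 1 , 77] 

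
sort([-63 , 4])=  [ - 63, 4 ]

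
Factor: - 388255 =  - 5^1 * 7^1 * 11093^1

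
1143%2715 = 1143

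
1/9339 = 1/9339 = 0.00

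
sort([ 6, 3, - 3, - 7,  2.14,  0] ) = [ - 7,-3, 0, 2.14,3, 6 ]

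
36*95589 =3441204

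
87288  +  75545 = 162833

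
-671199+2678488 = 2007289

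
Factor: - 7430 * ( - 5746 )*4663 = 2^2*5^1*13^2*17^1*743^1* 4663^1  =  199076433140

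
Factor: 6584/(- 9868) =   -  2^1*823^1*2467^(- 1) = -1646/2467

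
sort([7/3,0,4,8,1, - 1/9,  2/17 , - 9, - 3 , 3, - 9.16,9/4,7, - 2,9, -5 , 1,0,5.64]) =[ - 9.16, - 9, - 5,- 3, - 2, - 1/9,0,  0,2/17 , 1, 1,  9/4, 7/3, 3,  4, 5.64,7,  8,9]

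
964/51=18+46/51 = 18.90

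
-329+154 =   -  175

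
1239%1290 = 1239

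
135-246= - 111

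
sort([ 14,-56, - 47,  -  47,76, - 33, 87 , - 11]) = [-56,  -  47, - 47, - 33, - 11,14, 76, 87]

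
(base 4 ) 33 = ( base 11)14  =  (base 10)15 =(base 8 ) 17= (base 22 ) F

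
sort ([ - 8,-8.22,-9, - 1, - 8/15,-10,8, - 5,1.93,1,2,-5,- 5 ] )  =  [-10 , - 9, - 8.22,  -  8, - 5,  -  5 , - 5, - 1, -8/15, 1,1.93 , 2,8 ] 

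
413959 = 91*4549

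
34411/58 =34411/58 =593.29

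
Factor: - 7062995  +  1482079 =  - 2^2*11^1*126839^1=-  5580916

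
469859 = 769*611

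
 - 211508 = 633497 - 845005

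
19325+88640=107965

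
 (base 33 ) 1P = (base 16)3A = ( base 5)213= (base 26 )26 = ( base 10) 58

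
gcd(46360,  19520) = 2440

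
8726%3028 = 2670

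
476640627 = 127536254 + 349104373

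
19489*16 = 311824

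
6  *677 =4062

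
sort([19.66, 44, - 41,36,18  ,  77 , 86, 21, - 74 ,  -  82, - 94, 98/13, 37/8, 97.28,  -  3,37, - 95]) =[ - 95, - 94, - 82  , - 74, - 41, - 3, 37/8, 98/13,18, 19.66,  21, 36,  37, 44, 77, 86,97.28]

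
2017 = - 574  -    -  2591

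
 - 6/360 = -1/60 = - 0.02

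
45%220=45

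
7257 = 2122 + 5135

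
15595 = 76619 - 61024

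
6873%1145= 3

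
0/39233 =0 = 0.00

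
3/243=1/81 = 0.01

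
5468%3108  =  2360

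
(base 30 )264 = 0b11111000000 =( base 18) 624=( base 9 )2644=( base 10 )1984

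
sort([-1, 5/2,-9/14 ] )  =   [-1, - 9/14,5/2 ] 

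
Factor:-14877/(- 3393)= 57/13=3^1*13^( -1)* 19^1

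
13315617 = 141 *94437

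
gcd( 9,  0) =9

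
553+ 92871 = 93424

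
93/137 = 93/137 = 0.68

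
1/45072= 1/45072 = 0.00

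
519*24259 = 12590421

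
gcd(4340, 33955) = 5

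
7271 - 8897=-1626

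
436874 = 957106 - 520232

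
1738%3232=1738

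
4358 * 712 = 3102896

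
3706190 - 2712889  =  993301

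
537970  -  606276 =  - 68306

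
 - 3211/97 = -34 + 87/97 = -33.10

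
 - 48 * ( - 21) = 1008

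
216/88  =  27/11  =  2.45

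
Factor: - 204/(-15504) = 2^(-2)*19^(-1)=1/76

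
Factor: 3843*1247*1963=9407129823 = 3^2 * 7^1*13^1*29^1*43^1 * 61^1*151^1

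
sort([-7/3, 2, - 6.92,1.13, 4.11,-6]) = [ - 6.92, - 6,-7/3,1.13 , 2, 4.11]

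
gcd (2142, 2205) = 63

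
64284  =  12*5357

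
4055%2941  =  1114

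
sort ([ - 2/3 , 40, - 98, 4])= [ - 98, - 2/3, 4,40 ]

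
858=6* 143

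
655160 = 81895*8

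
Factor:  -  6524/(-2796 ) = 7/3 = 3^(  -  1) *7^1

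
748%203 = 139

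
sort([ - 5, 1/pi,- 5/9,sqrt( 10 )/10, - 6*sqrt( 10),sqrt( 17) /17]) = [ - 6*sqrt( 10),-5, - 5/9,sqrt( 17)/17, sqrt ( 10)/10, 1/pi ] 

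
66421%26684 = 13053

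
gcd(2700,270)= 270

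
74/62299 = 74/62299 = 0.00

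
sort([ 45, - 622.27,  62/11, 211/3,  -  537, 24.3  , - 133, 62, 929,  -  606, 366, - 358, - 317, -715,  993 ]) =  [ - 715,  -  622.27, - 606,-537, - 358,-317,  -  133, 62/11,24.3, 45,62, 211/3, 366, 929,993]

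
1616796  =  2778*582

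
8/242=4/121  =  0.03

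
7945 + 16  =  7961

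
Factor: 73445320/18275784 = 3^( - 1 )*5^1*13^1*257^ ( - 1)*2963^( - 1)*141241^1 = 9180665/2284473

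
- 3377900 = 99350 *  ( - 34)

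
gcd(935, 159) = 1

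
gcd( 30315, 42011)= 43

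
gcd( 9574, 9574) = 9574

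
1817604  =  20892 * 87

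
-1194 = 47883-49077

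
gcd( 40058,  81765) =1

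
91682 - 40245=51437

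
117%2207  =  117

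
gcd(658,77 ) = 7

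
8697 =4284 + 4413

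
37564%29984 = 7580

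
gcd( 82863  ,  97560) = 9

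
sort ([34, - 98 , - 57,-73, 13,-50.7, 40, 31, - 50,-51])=[ - 98, - 73, - 57 ,-51, - 50.7,-50,13,31 , 34, 40]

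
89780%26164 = 11288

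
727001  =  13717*53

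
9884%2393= 312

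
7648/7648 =1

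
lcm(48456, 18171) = 145368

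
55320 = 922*60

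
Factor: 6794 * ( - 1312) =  - 8913728 = - 2^6*41^1*43^1 * 79^1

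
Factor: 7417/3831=3^(-1)*1277^( - 1 )*7417^1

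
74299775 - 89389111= -15089336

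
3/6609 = 1/2203  =  0.00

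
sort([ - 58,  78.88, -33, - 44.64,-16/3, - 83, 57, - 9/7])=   [ - 83, - 58,-44.64,  -  33, - 16/3, - 9/7, 57,78.88 ] 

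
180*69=12420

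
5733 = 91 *63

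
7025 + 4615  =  11640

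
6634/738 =3317/369 = 8.99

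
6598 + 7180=13778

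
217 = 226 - 9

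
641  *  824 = 528184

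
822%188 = 70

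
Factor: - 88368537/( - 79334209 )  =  3^1*199^1*148021^1*79334209^( - 1 ) 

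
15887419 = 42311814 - 26424395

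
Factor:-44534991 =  - 3^1*47^1*315851^1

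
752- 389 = 363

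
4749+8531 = 13280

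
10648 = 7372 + 3276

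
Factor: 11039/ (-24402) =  - 19/42 = -2^( - 1 )*3^(-1 )  *  7^( - 1)*19^1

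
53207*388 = 20644316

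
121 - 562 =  - 441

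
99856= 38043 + 61813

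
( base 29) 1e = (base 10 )43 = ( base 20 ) 23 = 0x2B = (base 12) 37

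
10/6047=10/6047 =0.00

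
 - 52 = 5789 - 5841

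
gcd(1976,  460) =4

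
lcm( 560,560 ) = 560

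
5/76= 5/76 = 0.07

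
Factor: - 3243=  - 3^1*23^1*47^1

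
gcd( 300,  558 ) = 6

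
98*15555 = 1524390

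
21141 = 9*2349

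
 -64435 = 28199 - 92634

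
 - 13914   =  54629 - 68543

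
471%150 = 21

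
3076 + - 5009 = -1933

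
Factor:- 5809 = -37^1*157^1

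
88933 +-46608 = 42325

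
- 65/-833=65/833 = 0.08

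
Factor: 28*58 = 2^3*7^1* 29^1  =  1624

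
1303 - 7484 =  - 6181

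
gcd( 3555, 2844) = 711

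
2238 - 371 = 1867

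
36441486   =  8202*4443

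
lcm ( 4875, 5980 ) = 448500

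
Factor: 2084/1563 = 4/3 = 2^2*3^(- 1 ) 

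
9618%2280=498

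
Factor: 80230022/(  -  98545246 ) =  - 40115011/49272623 = -  53^1*1087^( - 1 )*45329^(  -  1 )*756887^1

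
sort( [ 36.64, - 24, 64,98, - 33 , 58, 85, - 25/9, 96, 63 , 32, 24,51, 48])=[-33,  -  24, -25/9, 24,32,36.64,48 , 51, 58,63, 64, 85,  96 , 98 ] 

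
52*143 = 7436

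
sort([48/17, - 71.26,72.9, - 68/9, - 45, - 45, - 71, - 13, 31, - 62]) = [ - 71.26, - 71, - 62, - 45 ,- 45, - 13,  -  68/9, 48/17, 31,72.9]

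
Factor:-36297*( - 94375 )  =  3425529375  =  3^2 * 5^4*37^1*109^1*151^1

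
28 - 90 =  -62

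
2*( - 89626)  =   - 179252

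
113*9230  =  1042990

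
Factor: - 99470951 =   -  99470951^1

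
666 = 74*9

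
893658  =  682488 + 211170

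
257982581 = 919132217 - 661149636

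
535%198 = 139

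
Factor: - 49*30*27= - 2^1*3^4*5^1*7^2=-39690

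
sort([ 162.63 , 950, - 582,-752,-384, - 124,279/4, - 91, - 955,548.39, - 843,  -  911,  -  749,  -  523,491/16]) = [-955, - 911,-843, - 752, - 749, - 582 , - 523, - 384,-124, - 91,491/16,279/4,162.63,548.39,950]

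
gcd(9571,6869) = 1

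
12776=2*6388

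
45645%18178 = 9289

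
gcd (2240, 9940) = 140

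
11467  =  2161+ 9306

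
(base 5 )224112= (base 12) 4794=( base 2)1111101100000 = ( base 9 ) 12014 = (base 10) 8032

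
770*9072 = 6985440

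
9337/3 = 9337/3 = 3112.33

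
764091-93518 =670573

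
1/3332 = 1/3332  =  0.00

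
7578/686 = 3789/343 = 11.05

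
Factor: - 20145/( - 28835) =51/73 = 3^1*17^1  *73^( - 1 )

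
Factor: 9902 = 2^1*4951^1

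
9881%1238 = 1215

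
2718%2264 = 454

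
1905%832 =241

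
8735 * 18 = 157230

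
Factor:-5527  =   - 5527^1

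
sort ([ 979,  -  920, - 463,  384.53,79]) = [ - 920,-463,79,384.53, 979 ] 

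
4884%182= 152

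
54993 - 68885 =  - 13892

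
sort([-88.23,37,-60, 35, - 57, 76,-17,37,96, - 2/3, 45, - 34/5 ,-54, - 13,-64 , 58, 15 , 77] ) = [-88.23,-64,-60, - 57, - 54, - 17 ,-13,-34/5,  -  2/3, 15, 35,  37, 37, 45 , 58,76,  77, 96 ]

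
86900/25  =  3476 = 3476.00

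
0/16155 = 0= 0.00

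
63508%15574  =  1212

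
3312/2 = 1656 = 1656.00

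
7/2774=7/2774  =  0.00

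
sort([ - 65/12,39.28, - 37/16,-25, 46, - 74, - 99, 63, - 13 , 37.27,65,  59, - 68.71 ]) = [ - 99,- 74 , - 68.71, - 25, - 13, - 65/12, - 37/16,37.27,39.28,46, 59, 63,65 ] 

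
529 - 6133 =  - 5604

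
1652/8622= 826/4311 = 0.19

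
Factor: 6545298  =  2^1*3^1 * 1090883^1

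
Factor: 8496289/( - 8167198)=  - 2^( - 1) *13^( - 1)*31^( - 1 )*941^1*9029^1* 10133^( - 1)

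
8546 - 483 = 8063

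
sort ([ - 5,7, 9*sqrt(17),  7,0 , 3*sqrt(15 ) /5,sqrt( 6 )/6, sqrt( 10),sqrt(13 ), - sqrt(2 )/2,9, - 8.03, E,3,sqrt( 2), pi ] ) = [ - 8.03 , - 5, - sqrt ( 2)/2,0,sqrt( 6 )/6,sqrt (2 ), 3 * sqrt(15)/5,E,3,pi,sqrt(10 ), sqrt(13),7 , 7,9, 9*sqrt (17) ]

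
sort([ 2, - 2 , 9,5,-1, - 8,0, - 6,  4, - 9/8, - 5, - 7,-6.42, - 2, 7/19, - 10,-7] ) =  [ - 10, - 8, - 7, - 7, - 6.42, - 6, - 5, - 2, - 2, - 9/8, - 1,  0,7/19,2,4 , 5,9] 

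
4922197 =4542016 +380181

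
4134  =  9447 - 5313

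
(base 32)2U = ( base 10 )94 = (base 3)10111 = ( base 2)1011110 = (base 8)136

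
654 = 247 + 407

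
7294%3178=938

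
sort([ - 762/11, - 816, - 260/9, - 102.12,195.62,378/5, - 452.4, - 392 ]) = [ -816, - 452.4, - 392,-102.12, - 762/11, - 260/9,378/5, 195.62]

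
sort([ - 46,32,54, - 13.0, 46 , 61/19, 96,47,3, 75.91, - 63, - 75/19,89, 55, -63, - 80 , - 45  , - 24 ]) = [  -  80, - 63 , - 63, - 46, - 45, - 24,-13.0, - 75/19, 3, 61/19, 32, 46, 47,54,55, 75.91,  89 , 96] 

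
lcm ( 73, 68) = 4964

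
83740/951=88+52/951 = 88.05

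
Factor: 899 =29^1*31^1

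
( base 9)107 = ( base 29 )31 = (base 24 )3G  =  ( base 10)88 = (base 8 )130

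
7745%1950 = 1895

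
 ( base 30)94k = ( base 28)AE8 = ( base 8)20060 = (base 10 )8240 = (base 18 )177E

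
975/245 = 3 +48/49 = 3.98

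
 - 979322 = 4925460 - 5904782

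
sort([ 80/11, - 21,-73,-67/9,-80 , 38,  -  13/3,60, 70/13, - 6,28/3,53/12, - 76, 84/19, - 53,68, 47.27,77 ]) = [ - 80, - 76, - 73, - 53, - 21, - 67/9, - 6, - 13/3, 53/12, 84/19, 70/13, 80/11,  28/3, 38, 47.27,60, 68,77 ]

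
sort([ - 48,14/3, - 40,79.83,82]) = [ -48, - 40, 14/3,79.83, 82 ]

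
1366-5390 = - 4024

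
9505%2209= 669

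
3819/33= 115+ 8/11 = 115.73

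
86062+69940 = 156002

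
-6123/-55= 6123/55 = 111.33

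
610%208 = 194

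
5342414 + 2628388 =7970802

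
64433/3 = 21477+2/3 = 21477.67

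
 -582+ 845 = 263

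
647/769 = 647/769 = 0.84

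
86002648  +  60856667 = 146859315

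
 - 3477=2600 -6077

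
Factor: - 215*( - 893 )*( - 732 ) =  - 2^2 *3^1*5^1*19^1*43^1*47^1*61^1 = - 140540340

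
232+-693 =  - 461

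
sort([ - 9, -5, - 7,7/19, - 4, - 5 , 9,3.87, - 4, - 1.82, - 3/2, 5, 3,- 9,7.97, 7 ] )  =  [  -  9, - 9, - 7, - 5, - 5, - 4, - 4, - 1.82,- 3/2 , 7/19,  3 , 3.87 , 5, 7,7.97, 9]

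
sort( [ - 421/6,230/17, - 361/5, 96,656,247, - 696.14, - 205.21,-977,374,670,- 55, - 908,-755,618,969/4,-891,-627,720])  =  [-977, - 908, - 891, - 755, - 696.14,-627,-205.21 ,-361/5, - 421/6, - 55,230/17,96,  969/4, 247,374,618, 656,670, 720] 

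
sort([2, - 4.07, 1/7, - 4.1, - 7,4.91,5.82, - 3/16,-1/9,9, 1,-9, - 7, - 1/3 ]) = [ - 9, - 7,-7, - 4.1, - 4.07,- 1/3, - 3/16,-1/9 , 1/7, 1,2, 4.91, 5.82,9]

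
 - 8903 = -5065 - 3838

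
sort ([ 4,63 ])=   [4, 63]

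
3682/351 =10 + 172/351 = 10.49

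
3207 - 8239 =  -5032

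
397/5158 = 397/5158 = 0.08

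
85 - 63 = 22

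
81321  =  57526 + 23795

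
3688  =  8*461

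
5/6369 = 5/6369  =  0.00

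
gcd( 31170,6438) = 6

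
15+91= 106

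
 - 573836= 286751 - 860587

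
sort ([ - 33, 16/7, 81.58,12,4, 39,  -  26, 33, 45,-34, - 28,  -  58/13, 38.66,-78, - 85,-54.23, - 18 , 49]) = [ - 85, - 78, - 54.23, - 34,-33,  -  28 , - 26, - 18,  -  58/13, 16/7, 4,  12, 33, 38.66, 39 , 45, 49, 81.58]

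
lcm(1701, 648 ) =13608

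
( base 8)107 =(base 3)2122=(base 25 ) 2L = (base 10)71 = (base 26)2j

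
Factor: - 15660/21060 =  - 3^ ( - 1 )*13^ ( - 1 )*29^1  =  -29/39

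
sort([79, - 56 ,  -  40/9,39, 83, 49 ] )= [ - 56, -40/9, 39,49,79, 83]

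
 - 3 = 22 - 25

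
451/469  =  451/469 = 0.96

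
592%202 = 188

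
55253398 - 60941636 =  - 5688238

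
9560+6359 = 15919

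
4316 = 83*52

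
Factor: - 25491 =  - 3^1*29^1*293^1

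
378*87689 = 33146442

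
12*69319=831828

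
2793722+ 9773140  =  12566862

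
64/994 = 32/497 = 0.06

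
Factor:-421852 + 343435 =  - 78417  =  -3^2*8713^1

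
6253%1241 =48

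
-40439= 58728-99167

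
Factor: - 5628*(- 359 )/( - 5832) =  - 2^( - 1 )*3^( - 5 )* 7^1*67^1*359^1 = - 168371/486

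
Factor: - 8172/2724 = -3 = -3^1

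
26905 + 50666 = 77571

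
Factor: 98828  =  2^2 * 31^1*797^1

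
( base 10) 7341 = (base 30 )84l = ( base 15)2296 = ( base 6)53553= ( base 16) 1CAD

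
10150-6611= 3539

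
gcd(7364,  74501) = 7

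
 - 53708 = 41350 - 95058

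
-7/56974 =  - 1 + 56967/56974 = -  0.00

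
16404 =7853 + 8551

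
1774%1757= 17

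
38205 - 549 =37656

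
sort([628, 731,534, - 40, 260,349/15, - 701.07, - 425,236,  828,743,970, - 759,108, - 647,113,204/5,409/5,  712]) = [ - 759, - 701.07, - 647, - 425, -40,349/15 , 204/5,409/5,108,  113,236, 260, 534,  628,712, 731 , 743, 828, 970] 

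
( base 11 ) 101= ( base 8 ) 172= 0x7A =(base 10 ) 122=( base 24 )52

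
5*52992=264960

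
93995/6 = 15665 +5/6 = 15665.83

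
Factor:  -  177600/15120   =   - 740/63 = - 2^2 * 3^( - 2 ) *5^1*7^( - 1 )*37^1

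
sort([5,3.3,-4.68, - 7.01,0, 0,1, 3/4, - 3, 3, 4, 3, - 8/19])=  [ - 7.01, - 4.68, - 3, - 8/19,0, 0,3/4,1, 3,3,3.3, 4, 5] 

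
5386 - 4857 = 529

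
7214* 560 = 4039840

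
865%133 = 67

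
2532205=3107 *815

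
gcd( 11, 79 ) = 1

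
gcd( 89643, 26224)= 1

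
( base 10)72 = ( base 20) 3c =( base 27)2i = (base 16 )48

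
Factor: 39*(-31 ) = - 3^1 * 13^1*31^1 = - 1209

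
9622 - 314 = 9308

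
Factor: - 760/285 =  - 8/3 = -2^3*3^( - 1)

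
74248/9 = 8249 + 7/9   =  8249.78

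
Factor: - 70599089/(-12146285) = 5^ ( - 1 )*11^1*41^1 * 156539^1*2429257^ ( - 1) 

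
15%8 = 7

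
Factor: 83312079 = 3^1*109^1*254777^1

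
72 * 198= 14256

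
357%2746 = 357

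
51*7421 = 378471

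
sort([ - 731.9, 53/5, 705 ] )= [ - 731.9, 53/5, 705 ]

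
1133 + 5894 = 7027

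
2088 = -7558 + 9646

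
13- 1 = 12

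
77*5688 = 437976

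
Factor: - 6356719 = -59^1*107741^1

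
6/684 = 1/114 = 0.01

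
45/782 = 45/782 = 0.06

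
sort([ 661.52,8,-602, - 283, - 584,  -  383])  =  [ - 602, - 584, - 383,- 283,8,661.52 ] 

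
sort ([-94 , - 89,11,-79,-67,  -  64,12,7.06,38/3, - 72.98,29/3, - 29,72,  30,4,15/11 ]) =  [ - 94 , -89, - 79, - 72.98, - 67,  -  64, - 29,15/11,4,7.06,29/3,11,12,  38/3,30,72]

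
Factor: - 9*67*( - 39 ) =23517 = 3^3*13^1*67^1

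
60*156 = 9360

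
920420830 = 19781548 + 900639282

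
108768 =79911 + 28857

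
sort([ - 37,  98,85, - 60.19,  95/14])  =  [ - 60.19, - 37,95/14,85, 98 ] 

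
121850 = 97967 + 23883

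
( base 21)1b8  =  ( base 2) 1010101000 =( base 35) JF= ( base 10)680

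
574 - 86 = 488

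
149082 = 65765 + 83317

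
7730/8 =966+1/4= 966.25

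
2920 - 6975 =-4055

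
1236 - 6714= - 5478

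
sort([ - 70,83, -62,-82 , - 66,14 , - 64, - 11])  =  [ - 82, - 70,  -  66, - 64 ,  -  62,  -  11,  14,  83 ] 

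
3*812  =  2436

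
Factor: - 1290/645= - 2^1  =  -2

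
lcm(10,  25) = 50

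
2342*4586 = 10740412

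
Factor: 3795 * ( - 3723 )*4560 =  - 2^4 * 3^3 *5^2*11^1* 17^1* 19^1*23^1*73^1   =  -  64427259600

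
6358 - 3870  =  2488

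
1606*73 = 117238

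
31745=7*4535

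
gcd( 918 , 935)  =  17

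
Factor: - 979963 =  - 19^1* 51577^1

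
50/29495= 10/5899 =0.00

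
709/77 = 9 + 16/77 = 9.21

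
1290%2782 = 1290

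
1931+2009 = 3940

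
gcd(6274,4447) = 1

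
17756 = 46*386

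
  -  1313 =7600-8913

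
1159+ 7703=8862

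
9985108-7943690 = 2041418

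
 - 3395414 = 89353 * ( - 38) 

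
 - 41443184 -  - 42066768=623584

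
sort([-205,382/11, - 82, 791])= [  -  205,  -  82,382/11 , 791 ]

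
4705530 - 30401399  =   - 25695869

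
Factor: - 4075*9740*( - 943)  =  37428141500  =  2^2*5^3 * 23^1 * 41^1*163^1 * 487^1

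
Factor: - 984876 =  - 2^2*3^1*82073^1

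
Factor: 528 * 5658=2987424=2^5*3^2*11^1  *23^1*41^1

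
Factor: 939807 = 3^2*11^2*  863^1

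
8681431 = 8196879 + 484552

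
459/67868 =459/67868 = 0.01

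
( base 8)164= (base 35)3B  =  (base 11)A6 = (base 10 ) 116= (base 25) 4g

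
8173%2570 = 463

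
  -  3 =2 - 5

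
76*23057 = 1752332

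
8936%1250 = 186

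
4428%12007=4428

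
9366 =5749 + 3617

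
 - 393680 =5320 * ( - 74)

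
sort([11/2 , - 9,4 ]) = [ - 9,4 , 11/2 ] 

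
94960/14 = 47480/7  =  6782.86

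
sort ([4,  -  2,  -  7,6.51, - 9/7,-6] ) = [-7, - 6, - 2, - 9/7, 4, 6.51]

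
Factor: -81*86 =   -  6966 = -2^1*3^4*43^1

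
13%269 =13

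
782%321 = 140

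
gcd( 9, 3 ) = 3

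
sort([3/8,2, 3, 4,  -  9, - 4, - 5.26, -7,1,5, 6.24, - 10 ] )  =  [  -  10, - 9, - 7, - 5.26, - 4,3/8, 1,2,3,4, 5, 6.24]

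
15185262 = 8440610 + 6744652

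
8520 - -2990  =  11510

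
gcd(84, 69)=3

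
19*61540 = 1169260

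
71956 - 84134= - 12178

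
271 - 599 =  - 328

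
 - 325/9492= - 1 + 9167/9492 = -  0.03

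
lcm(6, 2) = 6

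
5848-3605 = 2243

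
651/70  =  9 + 3/10 = 9.30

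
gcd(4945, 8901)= 989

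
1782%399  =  186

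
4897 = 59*83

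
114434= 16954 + 97480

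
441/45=49/5= 9.80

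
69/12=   23/4  =  5.75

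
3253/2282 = 1 + 971/2282   =  1.43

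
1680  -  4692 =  - 3012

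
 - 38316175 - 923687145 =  - 962003320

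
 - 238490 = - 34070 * 7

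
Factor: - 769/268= - 2^(-2)*67^( - 1 )  *769^1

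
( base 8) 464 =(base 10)308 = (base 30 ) A8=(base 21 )EE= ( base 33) 9B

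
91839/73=1258 + 5/73 = 1258.07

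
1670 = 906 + 764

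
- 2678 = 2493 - 5171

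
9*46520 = 418680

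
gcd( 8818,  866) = 2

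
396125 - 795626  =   - 399501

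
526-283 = 243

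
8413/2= 4206+1/2 = 4206.50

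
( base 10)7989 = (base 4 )1330311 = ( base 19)1329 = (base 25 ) cje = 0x1f35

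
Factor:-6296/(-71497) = 2^3 * 19^( - 1 )*53^( - 1) * 71^( - 1) * 787^1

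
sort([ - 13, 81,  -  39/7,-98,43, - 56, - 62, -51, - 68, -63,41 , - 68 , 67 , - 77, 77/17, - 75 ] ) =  [ - 98, - 77 , - 75,  -  68, - 68, - 63,-62, - 56, - 51, - 13, - 39/7, 77/17,  41,  43, 67,  81] 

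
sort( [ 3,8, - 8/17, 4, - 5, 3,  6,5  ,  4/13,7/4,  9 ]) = [ - 5, - 8/17,4/13, 7/4, 3, 3,  4,5,6,8,9]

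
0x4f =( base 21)3G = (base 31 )2H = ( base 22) 3d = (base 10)79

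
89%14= 5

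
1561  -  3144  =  -1583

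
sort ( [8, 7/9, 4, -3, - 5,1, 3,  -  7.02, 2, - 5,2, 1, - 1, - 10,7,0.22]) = [ - 10, - 7.02, - 5, - 5,-3, - 1, 0.22, 7/9,1,1, 2 , 2, 3,4, 7,8 ]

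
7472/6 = 3736/3 = 1245.33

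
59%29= 1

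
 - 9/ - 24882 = 3/8294 = 0.00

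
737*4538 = 3344506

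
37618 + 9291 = 46909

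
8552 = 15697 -7145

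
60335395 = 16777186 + 43558209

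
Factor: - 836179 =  - 17^1 *101^1*487^1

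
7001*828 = 5796828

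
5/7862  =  5/7862 = 0.00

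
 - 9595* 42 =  - 402990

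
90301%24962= 15415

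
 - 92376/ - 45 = 2052 + 4/5 = 2052.80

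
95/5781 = 95/5781 = 0.02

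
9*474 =4266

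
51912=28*1854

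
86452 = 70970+15482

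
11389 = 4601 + 6788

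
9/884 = 9/884 = 0.01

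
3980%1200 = 380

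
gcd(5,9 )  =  1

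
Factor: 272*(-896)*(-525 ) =2^11*3^1*5^2*7^2*17^1 = 127948800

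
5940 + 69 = 6009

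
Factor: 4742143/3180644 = 2^( - 2) *7^1*251^1*2699^1*795161^( -1)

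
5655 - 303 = 5352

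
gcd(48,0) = 48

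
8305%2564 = 613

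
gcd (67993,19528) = 1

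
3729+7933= 11662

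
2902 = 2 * 1451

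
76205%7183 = 4375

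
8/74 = 4/37= 0.11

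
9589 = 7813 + 1776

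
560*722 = 404320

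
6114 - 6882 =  - 768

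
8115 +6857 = 14972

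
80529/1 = 80529 = 80529.00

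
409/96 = 4 + 25/96= 4.26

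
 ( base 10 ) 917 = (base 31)ti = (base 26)197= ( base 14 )497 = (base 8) 1625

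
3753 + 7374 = 11127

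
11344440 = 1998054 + 9346386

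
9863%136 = 71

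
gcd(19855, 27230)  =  5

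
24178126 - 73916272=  - 49738146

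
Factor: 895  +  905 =1800= 2^3*3^2*5^2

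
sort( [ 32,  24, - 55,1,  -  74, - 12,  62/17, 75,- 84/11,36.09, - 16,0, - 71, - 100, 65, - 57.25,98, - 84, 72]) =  [ - 100, - 84,-74, - 71, - 57.25,-55, - 16, - 12,-84/11, 0 , 1,  62/17, 24, 32,  36.09, 65, 72,75,98 ] 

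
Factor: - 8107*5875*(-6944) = 2^5 *5^3 * 7^1*11^2*31^1*47^1*67^1 = 330733172000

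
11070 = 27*410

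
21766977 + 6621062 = 28388039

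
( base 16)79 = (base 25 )4L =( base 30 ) 41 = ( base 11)100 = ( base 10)121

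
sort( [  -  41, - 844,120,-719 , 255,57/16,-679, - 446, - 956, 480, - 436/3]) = [ - 956, - 844,-719, - 679, - 446, - 436/3,- 41,57/16,120,255, 480 ]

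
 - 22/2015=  - 22/2015 = - 0.01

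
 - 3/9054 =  - 1+3017/3018 = - 0.00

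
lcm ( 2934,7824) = 23472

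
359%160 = 39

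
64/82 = 32/41 = 0.78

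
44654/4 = 11163 + 1/2 = 11163.50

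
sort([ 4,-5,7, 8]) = [  -  5,4, 7,8]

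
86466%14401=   60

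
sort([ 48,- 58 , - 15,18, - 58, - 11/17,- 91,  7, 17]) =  [ - 91, - 58, - 58,-15 , -11/17 , 7, 17,18, 48 ] 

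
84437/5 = 16887 + 2/5=16887.40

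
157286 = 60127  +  97159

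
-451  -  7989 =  - 8440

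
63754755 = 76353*835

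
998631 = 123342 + 875289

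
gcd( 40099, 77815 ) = 1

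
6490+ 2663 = 9153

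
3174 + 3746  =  6920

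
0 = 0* 52872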